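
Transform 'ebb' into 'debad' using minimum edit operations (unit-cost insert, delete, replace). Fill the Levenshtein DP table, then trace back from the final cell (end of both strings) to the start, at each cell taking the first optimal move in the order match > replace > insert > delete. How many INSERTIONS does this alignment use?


Edit distance = 3. Backtracking from cell (3, 5) with preference match > replace > insert > delete,
then listing the resulting alignment 'ebb' -> 'debad' left to right:
  Step 1: insert 'd' [insertion #1]
  Step 2: keep 'e'
  Step 3: keep 'b'
  Step 4: insert 'a' [insertion #2]
  Step 5: replace b->d
Total insertions: 2

2


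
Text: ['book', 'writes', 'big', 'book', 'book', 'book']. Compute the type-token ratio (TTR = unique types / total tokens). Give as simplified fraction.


Tokens: 6
Unique types: ('big', 'book', 'writes') = 3
TTR = 3/6
Simplify: divide both by 3 -> 1/2
TTR = 1/2

1/2


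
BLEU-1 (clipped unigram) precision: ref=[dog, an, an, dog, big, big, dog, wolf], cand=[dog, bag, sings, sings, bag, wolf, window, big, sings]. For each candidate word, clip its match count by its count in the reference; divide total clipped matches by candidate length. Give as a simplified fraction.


Reference word counts: {'an': 2, 'big': 2, 'dog': 3, 'wolf': 1}
Checking each candidate word (with clipping):
  'dog' -> in reference (ref count 3, used 1/3) -> match (matches: 1)
  'bag' -> not in reference -> no match (matches: 1)
  'sings' -> not in reference -> no match (matches: 1)
  'sings' -> not in reference -> no match (matches: 1)
  'bag' -> not in reference -> no match (matches: 1)
  'wolf' -> in reference (ref count 1, used 1/1) -> match (matches: 2)
  'window' -> not in reference -> no match (matches: 2)
  'big' -> in reference (ref count 2, used 1/2) -> match (matches: 3)
  'sings' -> not in reference -> no match (matches: 3)
Clipped matches: 3, Candidate length: 9
Precision = 3/9 = 1/3

1/3


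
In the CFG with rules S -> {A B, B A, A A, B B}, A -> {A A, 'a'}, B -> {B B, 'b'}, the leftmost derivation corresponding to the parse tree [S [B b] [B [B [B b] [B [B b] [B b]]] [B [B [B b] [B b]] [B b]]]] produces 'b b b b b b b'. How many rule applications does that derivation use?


Every bracketed nonterminal node [X ...] in the tree is produced by exactly one rule application.
Reading the tree off as a leftmost derivation:
  Step 1: S  =>  B B   (applied S -> B B)
  Step 2: B B  =>  b B   (applied B -> b)
  Step 3: b B  =>  b B B   (applied B -> B B)
  Step 4: b B B  =>  b B B B   (applied B -> B B)
  Step 5: b B B B  =>  b b B B   (applied B -> b)
  Step 6: b b B B  =>  b b B B B   (applied B -> B B)
  Step 7: b b B B B  =>  b b b B B   (applied B -> b)
  Step 8: b b b B B  =>  b b b b B   (applied B -> b)
  Step 9: b b b b B  =>  b b b b B B   (applied B -> B B)
  Step 10: b b b b B B  =>  b b b b B B B   (applied B -> B B)
  Step 11: b b b b B B B  =>  b b b b b B B   (applied B -> b)
  Step 12: b b b b b B B  =>  b b b b b b B   (applied B -> b)
  Step 13: b b b b b b B  =>  b b b b b b b   (applied B -> b)
Final yield: b b b b b b b
Total rewrite steps: 13

13


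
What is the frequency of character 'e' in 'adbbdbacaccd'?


Scanning 'adbbdbacaccd' for 'e':
  No matches found.
Total occurrences of 'e': 0

0


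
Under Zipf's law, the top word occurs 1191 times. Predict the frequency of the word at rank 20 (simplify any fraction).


Zipf's law: freq(rank) = f1 / rank
f1 = 1191, rank = 20
freq = 1191 / 20
GCD(1191, 20) = 1
Simplified: 1191/20

1191/20


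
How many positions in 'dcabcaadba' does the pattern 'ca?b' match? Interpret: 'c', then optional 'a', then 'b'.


Pattern: ca?b means 'c', then optional 'a', then 'b'.
Scanning 'dcabcaadba' position-by-position:
  Pos 0: window 'dca' -> no
  Pos 1: window 'cab' -> MATCH
  Pos 2: window 'abc' -> no
  Pos 3: window 'bca' -> no
  Pos 4: window 'caa' -> no
  Pos 5: window 'aad' -> no
  Pos 6: window 'adb' -> no
  Pos 7: window 'dba' -> no
  Pos 8: window 'ba' -> no
  Pos 9: window 'a' -> no
Total matches: 1

1


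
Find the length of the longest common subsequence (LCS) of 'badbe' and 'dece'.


DP table for LCS of 'badbe' and 'dece':
       d  e  c  e
    0  0  0  0  0
  b 0  0  0  0  0
  a 0  0  0  0  0
  d 0  1  1  1  1
  b 0  1  1  1  1
  e 0  1  2  2  2
LCS: 'de'
LCS length = 2

2


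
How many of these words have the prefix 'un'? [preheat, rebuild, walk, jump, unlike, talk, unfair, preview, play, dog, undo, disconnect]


Checking each word for prefix 'un':
  'preheat' -> no (count: 0)
  'rebuild' -> no (count: 0)
  'walk' -> no (count: 0)
  'jump' -> no (count: 0)
  'unlike' -> YES, starts with 'un' (count: 1)
  'talk' -> no (count: 1)
  'unfair' -> YES, starts with 'un' (count: 2)
  'preview' -> no (count: 2)
  'play' -> no (count: 2)
  'dog' -> no (count: 2)
  'undo' -> YES, starts with 'un' (count: 3)
  'disconnect' -> no (count: 3)
Total with prefix 'un': 3

3


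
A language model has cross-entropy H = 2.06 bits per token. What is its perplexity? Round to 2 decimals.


Perplexity formula: PP = 2^H
H = 2.06
PP = 2^2.06
Decompose: 2^2.06 = 2^2 * 2^0.06
2^2 = 4, 2^0.06 ~ 1.0424658
PP ~ 4 * 1.0424658 = 4.1698632
Rounded to 2 decimals: 4.17

4.17


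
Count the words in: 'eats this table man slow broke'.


Counting words by splitting on spaces:
  Word 1: 'eats'
  Word 2: 'this'
  Word 3: 'table'
  Word 4: 'man'
  Word 5: 'slow'
  Word 6: 'broke'
Total words: 6

6


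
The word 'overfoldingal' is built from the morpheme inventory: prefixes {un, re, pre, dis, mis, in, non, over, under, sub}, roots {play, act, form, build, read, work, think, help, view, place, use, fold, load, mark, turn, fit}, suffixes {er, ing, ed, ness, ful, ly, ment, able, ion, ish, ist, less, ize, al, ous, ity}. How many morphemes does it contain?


Segmenting 'overfoldingal' against the inventory:
  'over' -> prefix (morpheme 1)
  'fold' -> root (morpheme 2)
  'ing' -> suffix (morpheme 3)
  'al' -> suffix (morpheme 4)
Total morphemes: 4

4


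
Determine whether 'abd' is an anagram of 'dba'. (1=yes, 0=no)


Sort characters of 'abd': 'abd'
Sort characters of 'dba': 'abd'
Sorted forms match -> they ARE anagrams
Result: 1

1


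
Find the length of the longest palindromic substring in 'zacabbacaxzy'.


Scanning 'zacabbacaxzy' for palindromic substrings.
Substring at positions 1-8: 'acabbaca'.
Check: reverse('acabbaca') = 'acabbaca' -> palindrome confirmed.
Neighbouring characters ('z' / 'x') break symmetry, so it cannot extend further.
No longer palindromic substring exists; longest length = 8

8


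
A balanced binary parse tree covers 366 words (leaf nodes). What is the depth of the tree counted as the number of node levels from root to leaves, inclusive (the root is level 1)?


In a balanced binary tree with n leaves the deepest leaf is ceil(log2(n)) edges below the root,
so counting node levels inclusive of root and leaves gives ceil(log2(n)) + 1 levels.
log2(366) = 8.5157
ceil(8.5157) = 9
levels = 9 + 1 = 10

10


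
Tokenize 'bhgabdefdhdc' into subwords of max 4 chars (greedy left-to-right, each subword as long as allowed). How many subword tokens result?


'bhgabdefdhdc' has 12 characters.
Chunking with max size 4:
  Chunk 1: 'bhga' (positions 0-3)
  Chunk 2: 'bdef' (positions 4-7)
  Chunk 3: 'dhdc' (positions 8-11)
Total chunks: ceil(12 / 4) = 3

3


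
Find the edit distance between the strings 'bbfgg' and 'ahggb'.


Building DP table for s1='bbfgg' (len 5) and s2='ahggb' (len 5):
       a  h  g  g  b
    0  1  2  3  4  5
  b 1  1  2  3  4  4
  b 2  2  2  3  4  4
  f 3  3  3  3  4  5
  g 4  4  4  3  3  4
  g 5  5  5  4  3  4
Edit distance = dp[5][5] = 4

4


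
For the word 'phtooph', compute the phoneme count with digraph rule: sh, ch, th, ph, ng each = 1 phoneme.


Parsing 'phtooph' greedily, digraphs first:
  'ph' -> digraph (1 consonant phoneme) (phonemes so far: 1)
  't' -> consonant phoneme (phonemes so far: 2)
  'o' -> vowel phoneme (phonemes so far: 3)
  'o' -> vowel phoneme (phonemes so far: 4)
  'ph' -> digraph (1 consonant phoneme) (phonemes so far: 5)
Total phonemes: 5

5


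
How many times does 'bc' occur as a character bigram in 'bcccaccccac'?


Scanning 'bcccaccccac' for bigram 'bc':
  Position 0: 'bc' -> MATCH
  Position 1: 'cc' -> no
  Position 2: 'cc' -> no
  Position 3: 'ca' -> no
  Position 4: 'ac' -> no
  Position 5: 'cc' -> no
  Position 6: 'cc' -> no
  Position 7: 'cc' -> no
  Position 8: 'ca' -> no
  Position 9: 'ac' -> no
Total matches: 1

1


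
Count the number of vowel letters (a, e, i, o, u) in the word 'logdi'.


Scanning each character of 'logdi':
  Position 1: 'l' -> consonant (running count: 0)
  Position 2: 'o' -> vowel (running count: 1)
  Position 3: 'g' -> consonant (running count: 1)
  Position 4: 'd' -> consonant (running count: 1)
  Position 5: 'i' -> vowel (running count: 2)
Total vowels: 2

2


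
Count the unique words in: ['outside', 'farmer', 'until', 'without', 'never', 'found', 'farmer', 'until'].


Listing all tokens and tracking unique types:
  Token 1: 'outside' -> NEW (unique so far: 1)
  Token 2: 'farmer' -> NEW (unique so far: 2)
  Token 3: 'until' -> NEW (unique so far: 3)
  Token 4: 'without' -> NEW (unique so far: 4)
  Token 5: 'never' -> NEW (unique so far: 5)
  Token 6: 'found' -> NEW (unique so far: 6)
  Token 7: 'farmer' -> duplicate (unique so far: 6)
  Token 8: 'until' -> duplicate (unique so far: 6)
Unique types: ('farmer', 'found', 'never', 'outside', 'until', 'without')
Vocabulary size: 6

6


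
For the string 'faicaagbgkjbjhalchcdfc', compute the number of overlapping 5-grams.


String 'faicaagbgkjbjhalchcdfc' has length L = 22.
Number of overlapping n-grams = L - n + 1
Substituting: 22 - 5 + 1 = 18

18


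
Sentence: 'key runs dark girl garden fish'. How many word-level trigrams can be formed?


Word trigrams from [6] words:
  Trigram 1: (key runs dark)
  Trigram 2: (runs dark girl)
  Trigram 3: (dark girl garden)
  Trigram 4: (girl garden fish)
Total word trigrams: 6 - 2 = 4

4


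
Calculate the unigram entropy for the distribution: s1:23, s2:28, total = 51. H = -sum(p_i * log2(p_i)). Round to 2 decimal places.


Computing entropy H = -sum(p_i * log2(p_i)):
  s1: p = 23/51 = 0.4510, -p*log2(p) = 0.5181
  s2: p = 28/51 = 0.5490, -p*log2(p) = 0.4749
H = sum of terms = 0.9930
Rounded to 2 decimals: 0.99

0.99


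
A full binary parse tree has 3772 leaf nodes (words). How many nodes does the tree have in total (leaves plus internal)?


Leaf nodes (terminals): 3772
Internal nodes = n - 1 = 3772 - 1 = 3771
Total = leaves + internal = 3772 + 3771 = 7543

7543


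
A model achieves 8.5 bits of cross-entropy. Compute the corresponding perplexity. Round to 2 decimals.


Perplexity formula: PP = 2^H
H = 8.5
PP = 2^8.5
Decompose: 2^8.5 = 2^8 * 2^0.5 = 2^8 * sqrt(2)
2^8 = 256, sqrt(2) ~ 1.4142136
PP ~ 256 * 1.4142136 = 362.0386816
Rounded to 2 decimals: 362.04

362.04


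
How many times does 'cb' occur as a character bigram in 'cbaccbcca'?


Scanning 'cbaccbcca' for bigram 'cb':
  Position 0: 'cb' -> MATCH
  Position 1: 'ba' -> no
  Position 2: 'ac' -> no
  Position 3: 'cc' -> no
  Position 4: 'cb' -> MATCH
  Position 5: 'bc' -> no
  Position 6: 'cc' -> no
  Position 7: 'ca' -> no
Total matches: 2

2


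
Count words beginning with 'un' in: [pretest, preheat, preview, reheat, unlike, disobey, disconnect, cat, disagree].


Checking each word for prefix 'un':
  'pretest' -> no (count: 0)
  'preheat' -> no (count: 0)
  'preview' -> no (count: 0)
  'reheat' -> no (count: 0)
  'unlike' -> YES, starts with 'un' (count: 1)
  'disobey' -> no (count: 1)
  'disconnect' -> no (count: 1)
  'cat' -> no (count: 1)
  'disagree' -> no (count: 1)
Total with prefix 'un': 1

1


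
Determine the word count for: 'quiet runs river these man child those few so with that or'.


Counting words by splitting on spaces:
  Word 1: 'quiet'
  Word 2: 'runs'
  Word 3: 'river'
  Word 4: 'these'
  Word 5: 'man'
  Word 6: 'child'
  Word 7: 'those'
  Word 8: 'few'
  Word 9: 'so'
  Word 10: 'with'
  Word 11: 'that'
  Word 12: 'or'
Total words: 12

12


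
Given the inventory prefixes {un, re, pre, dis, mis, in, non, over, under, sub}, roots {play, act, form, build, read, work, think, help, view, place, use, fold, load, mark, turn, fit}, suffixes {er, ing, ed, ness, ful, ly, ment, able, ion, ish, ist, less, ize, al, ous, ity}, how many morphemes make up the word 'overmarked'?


Segmenting 'overmarked' against the inventory:
  'over' -> prefix (morpheme 1)
  'mark' -> root (morpheme 2)
  'ed' -> suffix (morpheme 3)
Total morphemes: 3

3


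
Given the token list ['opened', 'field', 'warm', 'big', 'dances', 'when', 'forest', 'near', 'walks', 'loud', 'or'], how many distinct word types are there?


Listing all tokens and tracking unique types:
  Token 1: 'opened' -> NEW (unique so far: 1)
  Token 2: 'field' -> NEW (unique so far: 2)
  Token 3: 'warm' -> NEW (unique so far: 3)
  Token 4: 'big' -> NEW (unique so far: 4)
  Token 5: 'dances' -> NEW (unique so far: 5)
  Token 6: 'when' -> NEW (unique so far: 6)
  Token 7: 'forest' -> NEW (unique so far: 7)
  Token 8: 'near' -> NEW (unique so far: 8)
  Token 9: 'walks' -> NEW (unique so far: 9)
  Token 10: 'loud' -> NEW (unique so far: 10)
  Token 11: 'or' -> NEW (unique so far: 11)
Unique types: ('big', 'dances', 'field', 'forest', 'loud', 'near', 'opened', 'or', 'walks', 'warm', 'when')
Vocabulary size: 11

11


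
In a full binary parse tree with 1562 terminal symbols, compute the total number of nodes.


Leaf nodes (terminals): 1562
Internal nodes = n - 1 = 1562 - 1 = 1561
Total = leaves + internal = 1562 + 1561 = 3123

3123


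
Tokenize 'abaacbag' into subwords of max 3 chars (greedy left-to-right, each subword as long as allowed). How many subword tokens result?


'abaacbag' has 8 characters.
Chunking with max size 3:
  Chunk 1: 'aba' (positions 0-2)
  Chunk 2: 'acb' (positions 3-5)
  Chunk 3: 'ag' (positions 6-7)
Total chunks: ceil(8 / 3) = 3

3


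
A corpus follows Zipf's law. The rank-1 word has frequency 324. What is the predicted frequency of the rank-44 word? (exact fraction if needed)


Zipf's law: freq(rank) = f1 / rank
f1 = 324, rank = 44
freq = 324 / 44
GCD(324, 44) = 4
Simplified: 81/11

81/11


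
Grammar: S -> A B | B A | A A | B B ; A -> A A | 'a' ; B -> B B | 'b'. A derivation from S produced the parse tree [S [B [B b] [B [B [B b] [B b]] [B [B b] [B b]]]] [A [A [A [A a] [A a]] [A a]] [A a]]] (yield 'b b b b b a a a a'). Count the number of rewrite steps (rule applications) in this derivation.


Every bracketed nonterminal node [X ...] in the tree is produced by exactly one rule application.
Reading the tree off as a leftmost derivation:
  Step 1: S  =>  B A   (applied S -> B A)
  Step 2: B A  =>  B B A   (applied B -> B B)
  Step 3: B B A  =>  b B A   (applied B -> b)
  Step 4: b B A  =>  b B B A   (applied B -> B B)
  Step 5: b B B A  =>  b B B B A   (applied B -> B B)
  Step 6: b B B B A  =>  b b B B A   (applied B -> b)
  Step 7: b b B B A  =>  b b b B A   (applied B -> b)
  Step 8: b b b B A  =>  b b b B B A   (applied B -> B B)
  Step 9: b b b B B A  =>  b b b b B A   (applied B -> b)
  Step 10: b b b b B A  =>  b b b b b A   (applied B -> b)
  Step 11: b b b b b A  =>  b b b b b A A   (applied A -> A A)
  Step 12: b b b b b A A  =>  b b b b b A A A   (applied A -> A A)
  Step 13: b b b b b A A A  =>  b b b b b A A A A   (applied A -> A A)
  Step 14: b b b b b A A A A  =>  b b b b b a A A A   (applied A -> a)
  Step 15: b b b b b a A A A  =>  b b b b b a a A A   (applied A -> a)
  Step 16: b b b b b a a A A  =>  b b b b b a a a A   (applied A -> a)
  Step 17: b b b b b a a a A  =>  b b b b b a a a a   (applied A -> a)
Final yield: b b b b b a a a a
Total rewrite steps: 17

17


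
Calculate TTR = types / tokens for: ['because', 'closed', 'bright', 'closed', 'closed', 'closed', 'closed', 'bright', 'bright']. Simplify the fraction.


Tokens: 9
Unique types: ('because', 'bright', 'closed') = 3
TTR = 3/9
Simplify: divide both by 3 -> 1/3
TTR = 1/3

1/3


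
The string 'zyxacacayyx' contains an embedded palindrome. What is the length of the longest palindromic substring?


Scanning 'zyxacacayyx' for palindromic substrings.
Substring at positions 3-7: 'acaca'.
Check: reverse('acaca') = 'acaca' -> palindrome confirmed.
Neighbouring characters ('x' / 'y') break symmetry, so it cannot extend further.
No longer palindromic substring exists; longest length = 5

5


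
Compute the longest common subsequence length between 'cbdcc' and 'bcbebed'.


DP table for LCS of 'cbdcc' and 'bcbebed':
       b  c  b  e  b  e  d
    0  0  0  0  0  0  0  0
  c 0  0  1  1  1  1  1  1
  b 0  1  1  2  2  2  2  2
  d 0  1  1  2  2  2  2  3
  c 0  1  2  2  2  2  2  3
  c 0  1  2  2  2  2  2  3
LCS: 'cbd'
LCS length = 3

3


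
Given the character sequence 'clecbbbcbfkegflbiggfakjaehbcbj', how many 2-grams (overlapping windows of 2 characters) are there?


String 'clecbbbcbfkegflbiggfakjaehbcbj' has length L = 30.
Number of overlapping n-grams = L - n + 1
Substituting: 30 - 2 + 1 = 29

29


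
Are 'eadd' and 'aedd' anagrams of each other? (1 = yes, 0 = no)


Sort characters of 'eadd': 'adde'
Sort characters of 'aedd': 'adde'
Sorted forms match -> they ARE anagrams
Result: 1

1


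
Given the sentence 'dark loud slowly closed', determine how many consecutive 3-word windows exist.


Word trigrams from [4] words:
  Trigram 1: (dark loud slowly)
  Trigram 2: (loud slowly closed)
Total word trigrams: 4 - 2 = 2

2


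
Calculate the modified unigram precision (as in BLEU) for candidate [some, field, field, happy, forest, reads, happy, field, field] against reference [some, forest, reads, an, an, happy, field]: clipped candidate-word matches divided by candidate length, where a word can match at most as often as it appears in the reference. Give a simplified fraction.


Reference word counts: {'an': 2, 'field': 1, 'forest': 1, 'happy': 1, 'reads': 1, 'some': 1}
Checking each candidate word (with clipping):
  'some' -> in reference (ref count 1, used 1/1) -> match (matches: 1)
  'field' -> in reference (ref count 1, used 1/1) -> match (matches: 2)
  'field' -> ref count 1 already used up (1/1) -> clipped, no match (matches: 2)
  'happy' -> in reference (ref count 1, used 1/1) -> match (matches: 3)
  'forest' -> in reference (ref count 1, used 1/1) -> match (matches: 4)
  'reads' -> in reference (ref count 1, used 1/1) -> match (matches: 5)
  'happy' -> ref count 1 already used up (1/1) -> clipped, no match (matches: 5)
  'field' -> ref count 1 already used up (1/1) -> clipped, no match (matches: 5)
  'field' -> ref count 1 already used up (1/1) -> clipped, no match (matches: 5)
Clipped matches: 5, Candidate length: 9
Precision = 5/9

5/9


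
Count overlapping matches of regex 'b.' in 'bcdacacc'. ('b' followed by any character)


Pattern: b. means 'b' followed by any character.
Scanning 'bcdacacc' position-by-position:
  Pos 0: window 'bc' -> MATCH
  Pos 1: window 'cd' -> no
  Pos 2: window 'da' -> no
  Pos 3: window 'ac' -> no
  Pos 4: window 'ca' -> no
  Pos 5: window 'ac' -> no
  Pos 6: window 'cc' -> no
  Pos 7: window 'c' -> no
Total matches: 1

1


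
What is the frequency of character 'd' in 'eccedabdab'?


Scanning 'eccedabdab' for 'd':
  Position 4: 'd' -> MATCH (count: 1)
  Position 7: 'd' -> MATCH (count: 2)
Total occurrences of 'd': 2

2


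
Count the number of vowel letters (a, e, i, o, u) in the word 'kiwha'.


Scanning each character of 'kiwha':
  Position 1: 'k' -> consonant (running count: 0)
  Position 2: 'i' -> vowel (running count: 1)
  Position 3: 'w' -> consonant (running count: 1)
  Position 4: 'h' -> consonant (running count: 1)
  Position 5: 'a' -> vowel (running count: 2)
Total vowels: 2

2


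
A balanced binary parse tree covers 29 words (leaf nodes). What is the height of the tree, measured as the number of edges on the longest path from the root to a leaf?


In a balanced binary tree with n leaves the deepest leaf is ceil(log2(n)) edges below the root.
log2(29) = 4.8580
ceil(4.8580) = 5
height (edges) = 5

5


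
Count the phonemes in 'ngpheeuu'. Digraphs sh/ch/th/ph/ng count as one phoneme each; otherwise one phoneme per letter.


Parsing 'ngpheeuu' greedily, digraphs first:
  'ng' -> digraph (1 consonant phoneme) (phonemes so far: 1)
  'ph' -> digraph (1 consonant phoneme) (phonemes so far: 2)
  'e' -> vowel phoneme (phonemes so far: 3)
  'e' -> vowel phoneme (phonemes so far: 4)
  'u' -> vowel phoneme (phonemes so far: 5)
  'u' -> vowel phoneme (phonemes so far: 6)
Total phonemes: 6

6


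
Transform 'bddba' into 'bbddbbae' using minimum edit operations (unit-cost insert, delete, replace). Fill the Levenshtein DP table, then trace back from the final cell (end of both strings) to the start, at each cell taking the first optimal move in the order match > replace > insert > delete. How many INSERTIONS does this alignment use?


Edit distance = 3. Backtracking from cell (5, 8) with preference match > replace > insert > delete,
then listing the resulting alignment 'bddba' -> 'bbddbbae' left to right:
  Step 1: insert 'b' [insertion #1]
  Step 2: keep 'b'
  Step 3: keep 'd'
  Step 4: keep 'd'
  Step 5: insert 'b' [insertion #2]
  Step 6: keep 'b'
  Step 7: keep 'a'
  Step 8: insert 'e' [insertion #3]
Total insertions: 3

3


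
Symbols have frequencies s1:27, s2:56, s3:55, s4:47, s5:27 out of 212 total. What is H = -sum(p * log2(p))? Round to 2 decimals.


Computing entropy H = -sum(p_i * log2(p_i)):
  s1: p = 27/212 = 0.1274, -p*log2(p) = 0.3786
  s2: p = 56/212 = 0.2642, -p*log2(p) = 0.5073
  s3: p = 55/212 = 0.2594, -p*log2(p) = 0.5050
  s4: p = 47/212 = 0.2217, -p*log2(p) = 0.4818
  s5: p = 27/212 = 0.1274, -p*log2(p) = 0.3786
H = sum of terms = 2.2513
Rounded to 2 decimals: 2.25

2.25


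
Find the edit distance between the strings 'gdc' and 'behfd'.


Building DP table for s1='gdc' (len 3) and s2='behfd' (len 5):
       b  e  h  f  d
    0  1  2  3  4  5
  g 1  1  2  3  4  5
  d 2  2  2  3  4  4
  c 3  3  3  3  4  5
Edit distance = dp[3][5] = 5

5


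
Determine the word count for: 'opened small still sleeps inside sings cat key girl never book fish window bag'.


Counting words by splitting on spaces:
  Word 1: 'opened'
  Word 2: 'small'
  Word 3: 'still'
  Word 4: 'sleeps'
  Word 5: 'inside'
  Word 6: 'sings'
  Word 7: 'cat'
  Word 8: 'key'
  Word 9: 'girl'
  Word 10: 'never'
  Word 11: 'book'
  Word 12: 'fish'
  Word 13: 'window'
  Word 14: 'bag'
Total words: 14

14


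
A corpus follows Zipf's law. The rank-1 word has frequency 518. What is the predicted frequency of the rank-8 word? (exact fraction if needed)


Zipf's law: freq(rank) = f1 / rank
f1 = 518, rank = 8
freq = 518 / 8
GCD(518, 8) = 2
Simplified: 259/4

259/4


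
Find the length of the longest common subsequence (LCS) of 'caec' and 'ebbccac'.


DP table for LCS of 'caec' and 'ebbccac':
       e  b  b  c  c  a  c
    0  0  0  0  0  0  0  0
  c 0  0  0  0  1  1  1  1
  a 0  0  0  0  1  1  2  2
  e 0  1  1  1  1  1  2  2
  c 0  1  1  1  2  2  2  3
LCS: 'cac'
LCS length = 3

3


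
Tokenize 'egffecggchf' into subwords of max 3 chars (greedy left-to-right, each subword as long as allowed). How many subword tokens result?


'egffecggchf' has 11 characters.
Chunking with max size 3:
  Chunk 1: 'egf' (positions 0-2)
  Chunk 2: 'fec' (positions 3-5)
  Chunk 3: 'ggc' (positions 6-8)
  Chunk 4: 'hf' (positions 9-10)
Total chunks: ceil(11 / 3) = 4

4


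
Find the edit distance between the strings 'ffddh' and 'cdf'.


Building DP table for s1='ffddh' (len 5) and s2='cdf' (len 3):
       c  d  f
    0  1  2  3
  f 1  1  2  2
  f 2  2  2  2
  d 3  3  2  3
  d 4  4  3  3
  h 5  5  4  4
Edit distance = dp[5][3] = 4

4


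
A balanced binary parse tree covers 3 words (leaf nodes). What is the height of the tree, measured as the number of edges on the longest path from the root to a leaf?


In a balanced binary tree with n leaves the deepest leaf is ceil(log2(n)) edges below the root.
log2(3) = 1.5850
ceil(1.5850) = 2
height (edges) = 2

2


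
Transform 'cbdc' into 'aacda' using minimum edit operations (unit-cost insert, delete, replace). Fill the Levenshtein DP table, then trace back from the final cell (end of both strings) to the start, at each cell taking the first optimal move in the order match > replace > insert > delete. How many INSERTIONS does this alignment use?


Edit distance = 4. Backtracking from cell (4, 5) with preference match > replace > insert > delete,
then listing the resulting alignment 'cbdc' -> 'aacda' left to right:
  Step 1: insert 'a' [insertion #1]
  Step 2: replace c->a
  Step 3: replace b->c
  Step 4: keep 'd'
  Step 5: replace c->a
Total insertions: 1

1


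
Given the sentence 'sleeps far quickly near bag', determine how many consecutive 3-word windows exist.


Word trigrams from [5] words:
  Trigram 1: (sleeps far quickly)
  Trigram 2: (far quickly near)
  Trigram 3: (quickly near bag)
Total word trigrams: 5 - 2 = 3

3


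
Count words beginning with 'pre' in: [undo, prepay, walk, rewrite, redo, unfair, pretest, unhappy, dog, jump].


Checking each word for prefix 'pre':
  'undo' -> no (count: 0)
  'prepay' -> YES, starts with 'pre' (count: 1)
  'walk' -> no (count: 1)
  'rewrite' -> no (count: 1)
  'redo' -> no (count: 1)
  'unfair' -> no (count: 1)
  'pretest' -> YES, starts with 'pre' (count: 2)
  'unhappy' -> no (count: 2)
  'dog' -> no (count: 2)
  'jump' -> no (count: 2)
Total with prefix 'pre': 2

2


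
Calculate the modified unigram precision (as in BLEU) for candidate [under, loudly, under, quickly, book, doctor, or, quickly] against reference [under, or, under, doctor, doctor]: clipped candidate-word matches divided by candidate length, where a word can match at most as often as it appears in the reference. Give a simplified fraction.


Reference word counts: {'doctor': 2, 'or': 1, 'under': 2}
Checking each candidate word (with clipping):
  'under' -> in reference (ref count 2, used 1/2) -> match (matches: 1)
  'loudly' -> not in reference -> no match (matches: 1)
  'under' -> in reference (ref count 2, used 2/2) -> match (matches: 2)
  'quickly' -> not in reference -> no match (matches: 2)
  'book' -> not in reference -> no match (matches: 2)
  'doctor' -> in reference (ref count 2, used 1/2) -> match (matches: 3)
  'or' -> in reference (ref count 1, used 1/1) -> match (matches: 4)
  'quickly' -> not in reference -> no match (matches: 4)
Clipped matches: 4, Candidate length: 8
Precision = 4/8 = 1/2

1/2


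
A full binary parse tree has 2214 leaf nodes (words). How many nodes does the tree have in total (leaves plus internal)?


Leaf nodes (terminals): 2214
Internal nodes = n - 1 = 2214 - 1 = 2213
Total = leaves + internal = 2214 + 2213 = 4427

4427


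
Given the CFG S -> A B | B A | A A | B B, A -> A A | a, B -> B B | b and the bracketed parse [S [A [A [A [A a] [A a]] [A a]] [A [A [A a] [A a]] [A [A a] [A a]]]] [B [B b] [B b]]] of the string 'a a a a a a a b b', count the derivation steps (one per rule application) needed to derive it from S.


Every bracketed nonterminal node [X ...] in the tree is produced by exactly one rule application.
Reading the tree off as a leftmost derivation:
  Step 1: S  =>  A B   (applied S -> A B)
  Step 2: A B  =>  A A B   (applied A -> A A)
  Step 3: A A B  =>  A A A B   (applied A -> A A)
  Step 4: A A A B  =>  A A A A B   (applied A -> A A)
  Step 5: A A A A B  =>  a A A A B   (applied A -> a)
  Step 6: a A A A B  =>  a a A A B   (applied A -> a)
  Step 7: a a A A B  =>  a a a A B   (applied A -> a)
  Step 8: a a a A B  =>  a a a A A B   (applied A -> A A)
  Step 9: a a a A A B  =>  a a a A A A B   (applied A -> A A)
  Step 10: a a a A A A B  =>  a a a a A A B   (applied A -> a)
  Step 11: a a a a A A B  =>  a a a a a A B   (applied A -> a)
  Step 12: a a a a a A B  =>  a a a a a A A B   (applied A -> A A)
  Step 13: a a a a a A A B  =>  a a a a a a A B   (applied A -> a)
  Step 14: a a a a a a A B  =>  a a a a a a a B   (applied A -> a)
  Step 15: a a a a a a a B  =>  a a a a a a a B B   (applied B -> B B)
  Step 16: a a a a a a a B B  =>  a a a a a a a b B   (applied B -> b)
  Step 17: a a a a a a a b B  =>  a a a a a a a b b   (applied B -> b)
Final yield: a a a a a a a b b
Total rewrite steps: 17

17


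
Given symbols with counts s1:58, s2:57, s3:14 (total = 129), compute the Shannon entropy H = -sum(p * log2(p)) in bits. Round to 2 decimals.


Computing entropy H = -sum(p_i * log2(p_i)):
  s1: p = 58/129 = 0.4496, -p*log2(p) = 0.5185
  s2: p = 57/129 = 0.4419, -p*log2(p) = 0.5207
  s3: p = 14/129 = 0.1085, -p*log2(p) = 0.3477
H = sum of terms = 1.3869
Rounded to 2 decimals: 1.39

1.39


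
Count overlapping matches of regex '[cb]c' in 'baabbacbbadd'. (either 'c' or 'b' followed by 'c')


Pattern: [cb]c means either 'c' or 'b' followed by 'c'.
Scanning 'baabbacbbadd' position-by-position:
  Pos 0: window 'ba' -> no
  Pos 1: window 'aa' -> no
  Pos 2: window 'ab' -> no
  Pos 3: window 'bb' -> no
  Pos 4: window 'ba' -> no
  Pos 5: window 'ac' -> no
  Pos 6: window 'cb' -> no
  Pos 7: window 'bb' -> no
  Pos 8: window 'ba' -> no
  Pos 9: window 'ad' -> no
  Pos 10: window 'dd' -> no
  Pos 11: window 'd' -> no
Total matches: 0

0


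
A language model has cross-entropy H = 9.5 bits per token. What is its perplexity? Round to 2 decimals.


Perplexity formula: PP = 2^H
H = 9.5
PP = 2^9.5
Decompose: 2^9.5 = 2^9 * 2^0.5 = 2^9 * sqrt(2)
2^9 = 512, sqrt(2) ~ 1.4142136
PP ~ 512 * 1.4142136 = 724.0773632
Rounded to 2 decimals: 724.08

724.08


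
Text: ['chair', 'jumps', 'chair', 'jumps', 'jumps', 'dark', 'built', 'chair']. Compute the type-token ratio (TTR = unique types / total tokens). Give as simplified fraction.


Tokens: 8
Unique types: ('built', 'chair', 'dark', 'jumps') = 4
TTR = 4/8
Simplify: divide both by 4 -> 1/2
TTR = 1/2

1/2


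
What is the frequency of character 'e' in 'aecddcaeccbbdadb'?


Scanning 'aecddcaeccbbdadb' for 'e':
  Position 1: 'e' -> MATCH (count: 1)
  Position 7: 'e' -> MATCH (count: 2)
Total occurrences of 'e': 2

2


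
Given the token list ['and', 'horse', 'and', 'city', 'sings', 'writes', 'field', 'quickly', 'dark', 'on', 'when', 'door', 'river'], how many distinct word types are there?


Listing all tokens and tracking unique types:
  Token 1: 'and' -> NEW (unique so far: 1)
  Token 2: 'horse' -> NEW (unique so far: 2)
  Token 3: 'and' -> duplicate (unique so far: 2)
  Token 4: 'city' -> NEW (unique so far: 3)
  Token 5: 'sings' -> NEW (unique so far: 4)
  Token 6: 'writes' -> NEW (unique so far: 5)
  Token 7: 'field' -> NEW (unique so far: 6)
  Token 8: 'quickly' -> NEW (unique so far: 7)
  Token 9: 'dark' -> NEW (unique so far: 8)
  Token 10: 'on' -> NEW (unique so far: 9)
  Token 11: 'when' -> NEW (unique so far: 10)
  Token 12: 'door' -> NEW (unique so far: 11)
  Token 13: 'river' -> NEW (unique so far: 12)
Unique types: ('and', 'city', 'dark', 'door', 'field', 'horse', 'on', 'quickly', 'river', 'sings', 'when', 'writes')
Vocabulary size: 12

12


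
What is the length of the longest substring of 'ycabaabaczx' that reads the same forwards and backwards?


Scanning 'ycabaabaczx' for palindromic substrings.
Substring at positions 1-8: 'cabaabac'.
Check: reverse('cabaabac') = 'cabaabac' -> palindrome confirmed.
Neighbouring characters ('y' / 'z') break symmetry, so it cannot extend further.
No longer palindromic substring exists; longest length = 8

8


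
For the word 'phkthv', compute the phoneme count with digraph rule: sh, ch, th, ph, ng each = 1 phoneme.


Parsing 'phkthv' greedily, digraphs first:
  'ph' -> digraph (1 consonant phoneme) (phonemes so far: 1)
  'k' -> consonant phoneme (phonemes so far: 2)
  'th' -> digraph (1 consonant phoneme) (phonemes so far: 3)
  'v' -> consonant phoneme (phonemes so far: 4)
Total phonemes: 4

4


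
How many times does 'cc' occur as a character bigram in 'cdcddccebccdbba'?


Scanning 'cdcddccebccdbba' for bigram 'cc':
  Position 0: 'cd' -> no
  Position 1: 'dc' -> no
  Position 2: 'cd' -> no
  Position 3: 'dd' -> no
  Position 4: 'dc' -> no
  Position 5: 'cc' -> MATCH
  Position 6: 'ce' -> no
  Position 7: 'eb' -> no
  Position 8: 'bc' -> no
  Position 9: 'cc' -> MATCH
  Position 10: 'cd' -> no
  Position 11: 'db' -> no
  Position 12: 'bb' -> no
  Position 13: 'ba' -> no
Total matches: 2

2


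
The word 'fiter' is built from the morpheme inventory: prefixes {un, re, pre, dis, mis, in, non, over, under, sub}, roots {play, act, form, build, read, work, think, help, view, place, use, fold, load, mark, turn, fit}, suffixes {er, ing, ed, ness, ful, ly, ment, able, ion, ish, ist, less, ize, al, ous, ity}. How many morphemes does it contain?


Segmenting 'fiter' against the inventory:
  'fit' -> root (morpheme 1)
  'er' -> suffix (morpheme 2)
Total morphemes: 2

2


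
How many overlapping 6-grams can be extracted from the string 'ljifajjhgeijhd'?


String 'ljifajjhgeijhd' has length L = 14.
Number of overlapping n-grams = L - n + 1
Substituting: 14 - 6 + 1 = 9

9


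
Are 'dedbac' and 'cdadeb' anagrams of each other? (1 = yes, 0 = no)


Sort characters of 'dedbac': 'abcdde'
Sort characters of 'cdadeb': 'abcdde'
Sorted forms match -> they ARE anagrams
Result: 1

1


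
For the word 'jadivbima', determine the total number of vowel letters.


Scanning each character of 'jadivbima':
  Position 1: 'j' -> consonant (running count: 0)
  Position 2: 'a' -> vowel (running count: 1)
  Position 3: 'd' -> consonant (running count: 1)
  Position 4: 'i' -> vowel (running count: 2)
  Position 5: 'v' -> consonant (running count: 2)
  Position 6: 'b' -> consonant (running count: 2)
  Position 7: 'i' -> vowel (running count: 3)
  Position 8: 'm' -> consonant (running count: 3)
  Position 9: 'a' -> vowel (running count: 4)
Total vowels: 4

4


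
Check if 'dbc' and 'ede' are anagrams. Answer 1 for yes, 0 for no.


Sort characters of 'dbc': 'bcd'
Sort characters of 'ede': 'dee'
Sorted forms differ -> they are NOT anagrams
Result: 0

0


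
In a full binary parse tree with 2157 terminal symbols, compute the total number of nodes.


Leaf nodes (terminals): 2157
Internal nodes = n - 1 = 2157 - 1 = 2156
Total = leaves + internal = 2157 + 2156 = 4313

4313


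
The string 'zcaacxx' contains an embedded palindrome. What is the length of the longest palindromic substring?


Scanning 'zcaacxx' for palindromic substrings.
Substring at positions 1-4: 'caac'.
Check: reverse('caac') = 'caac' -> palindrome confirmed.
Neighbouring characters ('z' / 'x') break symmetry, so it cannot extend further.
No longer palindromic substring exists; longest length = 4

4


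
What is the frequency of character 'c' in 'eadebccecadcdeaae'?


Scanning 'eadebccecadcdeaae' for 'c':
  Position 5: 'c' -> MATCH (count: 1)
  Position 6: 'c' -> MATCH (count: 2)
  Position 8: 'c' -> MATCH (count: 3)
  Position 11: 'c' -> MATCH (count: 4)
Total occurrences of 'c': 4

4


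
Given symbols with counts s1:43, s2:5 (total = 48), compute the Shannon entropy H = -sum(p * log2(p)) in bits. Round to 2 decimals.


Computing entropy H = -sum(p_i * log2(p_i)):
  s1: p = 43/48 = 0.8958, -p*log2(p) = 0.1422
  s2: p = 5/48 = 0.1042, -p*log2(p) = 0.3399
H = sum of terms = 0.4821
Rounded to 2 decimals: 0.48

0.48


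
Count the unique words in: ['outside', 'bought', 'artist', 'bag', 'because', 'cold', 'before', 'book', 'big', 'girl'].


Listing all tokens and tracking unique types:
  Token 1: 'outside' -> NEW (unique so far: 1)
  Token 2: 'bought' -> NEW (unique so far: 2)
  Token 3: 'artist' -> NEW (unique so far: 3)
  Token 4: 'bag' -> NEW (unique so far: 4)
  Token 5: 'because' -> NEW (unique so far: 5)
  Token 6: 'cold' -> NEW (unique so far: 6)
  Token 7: 'before' -> NEW (unique so far: 7)
  Token 8: 'book' -> NEW (unique so far: 8)
  Token 9: 'big' -> NEW (unique so far: 9)
  Token 10: 'girl' -> NEW (unique so far: 10)
Unique types: ('artist', 'bag', 'because', 'before', 'big', 'book', 'bought', 'cold', 'girl', 'outside')
Vocabulary size: 10

10


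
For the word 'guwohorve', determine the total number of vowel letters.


Scanning each character of 'guwohorve':
  Position 1: 'g' -> consonant (running count: 0)
  Position 2: 'u' -> vowel (running count: 1)
  Position 3: 'w' -> consonant (running count: 1)
  Position 4: 'o' -> vowel (running count: 2)
  Position 5: 'h' -> consonant (running count: 2)
  Position 6: 'o' -> vowel (running count: 3)
  Position 7: 'r' -> consonant (running count: 3)
  Position 8: 'v' -> consonant (running count: 3)
  Position 9: 'e' -> vowel (running count: 4)
Total vowels: 4

4


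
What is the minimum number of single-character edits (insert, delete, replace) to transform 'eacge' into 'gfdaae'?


Building DP table for s1='eacge' (len 5) and s2='gfdaae' (len 6):
       g  f  d  a  a  e
    0  1  2  3  4  5  6
  e 1  1  2  3  4  5  5
  a 2  2  2  3  3  4  5
  c 3  3  3  3  4  4  5
  g 4  3  4  4  4  5  5
  e 5  4  4  5  5  5  5
Edit distance = dp[5][6] = 5

5


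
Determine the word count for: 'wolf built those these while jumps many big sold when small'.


Counting words by splitting on spaces:
  Word 1: 'wolf'
  Word 2: 'built'
  Word 3: 'those'
  Word 4: 'these'
  Word 5: 'while'
  Word 6: 'jumps'
  Word 7: 'many'
  Word 8: 'big'
  Word 9: 'sold'
  Word 10: 'when'
  Word 11: 'small'
Total words: 11

11


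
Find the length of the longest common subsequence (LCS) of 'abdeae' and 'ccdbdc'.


DP table for LCS of 'abdeae' and 'ccdbdc':
       c  c  d  b  d  c
    0  0  0  0  0  0  0
  a 0  0  0  0  0  0  0
  b 0  0  0  0  1  1  1
  d 0  0  0  1  1  2  2
  e 0  0  0  1  1  2  2
  a 0  0  0  1  1  2  2
  e 0  0  0  1  1  2  2
LCS: 'bd'
LCS length = 2

2


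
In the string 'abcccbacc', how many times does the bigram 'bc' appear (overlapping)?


Scanning 'abcccbacc' for bigram 'bc':
  Position 0: 'ab' -> no
  Position 1: 'bc' -> MATCH
  Position 2: 'cc' -> no
  Position 3: 'cc' -> no
  Position 4: 'cb' -> no
  Position 5: 'ba' -> no
  Position 6: 'ac' -> no
  Position 7: 'cc' -> no
Total matches: 1

1


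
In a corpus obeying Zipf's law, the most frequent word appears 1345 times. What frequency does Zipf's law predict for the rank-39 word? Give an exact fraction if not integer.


Zipf's law: freq(rank) = f1 / rank
f1 = 1345, rank = 39
freq = 1345 / 39
GCD(1345, 39) = 1
Simplified: 1345/39

1345/39


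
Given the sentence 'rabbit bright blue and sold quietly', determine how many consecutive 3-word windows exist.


Word trigrams from [6] words:
  Trigram 1: (rabbit bright blue)
  Trigram 2: (bright blue and)
  Trigram 3: (blue and sold)
  Trigram 4: (and sold quietly)
Total word trigrams: 6 - 2 = 4

4


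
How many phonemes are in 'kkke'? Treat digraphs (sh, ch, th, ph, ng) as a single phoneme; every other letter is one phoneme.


Parsing 'kkke' greedily, digraphs first:
  'k' -> consonant phoneme (phonemes so far: 1)
  'k' -> consonant phoneme (phonemes so far: 2)
  'k' -> consonant phoneme (phonemes so far: 3)
  'e' -> vowel phoneme (phonemes so far: 4)
Total phonemes: 4

4


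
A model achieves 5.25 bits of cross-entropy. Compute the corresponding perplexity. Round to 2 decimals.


Perplexity formula: PP = 2^H
H = 5.25
PP = 2^5.25
Decompose: 2^5.25 = 2^5 * 2^0.25
2^5 = 32, 2^0.25 ~ 1.1892071
PP ~ 32 * 1.1892071 = 38.0546272
Rounded to 2 decimals: 38.05

38.05


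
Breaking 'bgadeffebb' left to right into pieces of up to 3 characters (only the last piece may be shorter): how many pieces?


'bgadeffebb' has 10 characters.
Chunking with max size 3:
  Chunk 1: 'bga' (positions 0-2)
  Chunk 2: 'def' (positions 3-5)
  Chunk 3: 'feb' (positions 6-8)
  Chunk 4: 'b' (positions 9-9)
Total chunks: ceil(10 / 3) = 4

4


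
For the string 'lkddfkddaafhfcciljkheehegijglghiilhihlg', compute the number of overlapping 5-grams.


String 'lkddfkddaafhfcciljkheehegijglghiilhihlg' has length L = 39.
Number of overlapping n-grams = L - n + 1
Substituting: 39 - 5 + 1 = 35

35
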